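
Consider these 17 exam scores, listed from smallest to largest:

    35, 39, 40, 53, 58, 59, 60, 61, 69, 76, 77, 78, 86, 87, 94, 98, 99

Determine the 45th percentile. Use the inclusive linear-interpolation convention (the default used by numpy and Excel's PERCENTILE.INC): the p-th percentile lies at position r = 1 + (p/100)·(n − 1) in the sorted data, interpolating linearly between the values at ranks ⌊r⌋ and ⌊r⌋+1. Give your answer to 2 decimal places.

n = 17.
r = 1 + (45/100)·(17 − 1) = 1 + 7.2 = 8.2.
Rank 8 is 61 and rank 9 is 69.
Interpolate: 61 + 0.2·(69 − 61) = 61 + 0.2·8 = 62.6.

62.60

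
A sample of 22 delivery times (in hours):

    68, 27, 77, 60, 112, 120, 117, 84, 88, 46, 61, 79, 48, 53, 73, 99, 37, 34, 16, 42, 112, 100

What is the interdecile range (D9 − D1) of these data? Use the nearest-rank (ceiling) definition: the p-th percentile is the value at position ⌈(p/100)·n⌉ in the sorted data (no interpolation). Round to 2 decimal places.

Sorted: 16, 27, 34, 37, 42, 46, 48, 53, 60, 61, 68, 73, 77, 79, 84, 88, 99, 100, 112, 112, 117, 120.
n = 22.
P10: rank ⌈10/100·22⌉ = 3 → 34.
P90: rank ⌈90/100·22⌉ = 20 → 112.
Difference: 112 − 34 = 78.

78.00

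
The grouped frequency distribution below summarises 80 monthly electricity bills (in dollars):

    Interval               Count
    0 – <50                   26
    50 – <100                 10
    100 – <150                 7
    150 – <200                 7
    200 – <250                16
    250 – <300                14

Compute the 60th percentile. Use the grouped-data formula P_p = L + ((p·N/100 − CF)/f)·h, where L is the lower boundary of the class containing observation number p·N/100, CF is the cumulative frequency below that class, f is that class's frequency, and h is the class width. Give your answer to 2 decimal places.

185.71

N = 80; target position k = 60/100 · 80 = 48.
Cumulative frequencies: 26, 36, 43, 50, 66, 80.
Observation 48 falls in the class 150 – <200.
L = 150, CF = 43, f = 7, h = 50.
P60 = 150 + ((48 − 43)/7)·50 = 150 + 35.7143 = 185.714.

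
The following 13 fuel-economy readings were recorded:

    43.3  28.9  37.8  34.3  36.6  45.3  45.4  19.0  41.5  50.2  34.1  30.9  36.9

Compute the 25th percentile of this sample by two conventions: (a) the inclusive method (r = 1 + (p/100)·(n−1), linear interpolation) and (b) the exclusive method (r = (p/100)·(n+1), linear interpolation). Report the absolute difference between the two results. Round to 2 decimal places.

1.60

Sorted: 19.0, 28.9, 30.9, 34.1, 34.3, 36.6, 36.9, 37.8, 41.5, 43.3, 45.3, 45.4, 50.2.
n = 13.
(a) r = 4 → value at rank 4 = 34.1.
(b) r = 3.5; between ranks 3 (30.9) and 4 (34.1): 32.5.
|34.1 − 32.5| = 1.6.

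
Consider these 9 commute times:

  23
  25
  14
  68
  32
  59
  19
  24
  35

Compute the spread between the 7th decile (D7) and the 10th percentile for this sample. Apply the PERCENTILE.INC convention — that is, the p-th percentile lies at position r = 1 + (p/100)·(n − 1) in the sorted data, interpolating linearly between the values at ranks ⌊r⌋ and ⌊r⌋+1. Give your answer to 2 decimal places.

Sorted: 14, 19, 23, 24, 25, 32, 35, 59, 68.
n = 9.
P10: r = 1.8; ranks 1–2 are 14, 19; interpolating gives 18.
P70: r = 6.6; ranks 6–7 are 32, 35; interpolating gives 33.8.
Difference: 33.8 − 18 = 15.8.

15.80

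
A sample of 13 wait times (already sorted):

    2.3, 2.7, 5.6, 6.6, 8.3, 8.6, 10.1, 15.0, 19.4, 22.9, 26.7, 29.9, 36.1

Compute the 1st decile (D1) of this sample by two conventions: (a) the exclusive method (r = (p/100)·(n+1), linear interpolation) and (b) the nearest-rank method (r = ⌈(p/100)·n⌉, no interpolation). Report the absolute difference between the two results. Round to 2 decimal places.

n = 13.
(a) r = 1.4; between ranks 1 (2.3) and 2 (2.7): 2.46.
(b) the nearest-rank method: rank 2 → 2.7.
|2.46 − 2.7| = 0.24.

0.24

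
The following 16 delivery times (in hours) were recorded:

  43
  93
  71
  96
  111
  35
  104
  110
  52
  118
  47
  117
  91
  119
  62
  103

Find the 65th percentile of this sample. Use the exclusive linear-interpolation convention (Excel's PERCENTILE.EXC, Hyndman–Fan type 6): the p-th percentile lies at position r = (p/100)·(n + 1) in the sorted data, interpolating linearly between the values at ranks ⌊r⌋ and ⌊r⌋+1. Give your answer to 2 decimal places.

104.30

Sorted: 35, 43, 47, 52, 62, 71, 91, 93, 96, 103, 104, 110, 111, 117, 118, 119.
n = 16.
r = (65/100)·(16 + 1) = 11.05.
Rank 11 is 104 and rank 12 is 110.
Interpolate: 104 + 0.05·(110 − 104) = 104 + 0.05·6 = 104.3.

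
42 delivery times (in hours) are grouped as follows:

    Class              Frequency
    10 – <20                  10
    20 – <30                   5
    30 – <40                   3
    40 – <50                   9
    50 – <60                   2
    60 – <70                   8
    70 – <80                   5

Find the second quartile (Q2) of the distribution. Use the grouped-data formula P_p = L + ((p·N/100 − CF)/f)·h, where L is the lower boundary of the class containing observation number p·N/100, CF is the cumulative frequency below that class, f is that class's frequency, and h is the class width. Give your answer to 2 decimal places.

43.33

N = 42; target position k = 50/100 · 42 = 21.
Cumulative frequencies: 10, 15, 18, 27, 29, 37, 42.
Observation 21 falls in the class 40 – <50.
L = 40, CF = 18, f = 9, h = 10.
P50 = 40 + ((21 − 18)/9)·10 = 40 + 3.33333 = 43.3333.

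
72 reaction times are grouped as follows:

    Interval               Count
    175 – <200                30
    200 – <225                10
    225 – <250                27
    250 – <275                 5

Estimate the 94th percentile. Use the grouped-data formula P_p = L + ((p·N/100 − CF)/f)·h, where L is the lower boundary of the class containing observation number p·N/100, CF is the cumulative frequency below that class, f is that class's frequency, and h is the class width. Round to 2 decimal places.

253.40

N = 72; target position k = 94/100 · 72 = 67.68.
Cumulative frequencies: 30, 40, 67, 72.
Observation 67.68 falls in the class 250 – <275.
L = 250, CF = 67, f = 5, h = 25.
P94 = 250 + ((67.68 − 67)/5)·25 = 250 + 3.4 = 253.4.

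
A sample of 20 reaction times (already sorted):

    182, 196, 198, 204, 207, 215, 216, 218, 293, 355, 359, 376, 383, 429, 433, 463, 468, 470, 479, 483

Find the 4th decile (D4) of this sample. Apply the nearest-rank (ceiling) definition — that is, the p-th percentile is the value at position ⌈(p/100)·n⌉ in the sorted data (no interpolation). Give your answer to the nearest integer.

n = 20.
Position = ⌈40/100 · 20⌉ = ⌈8⌉ = 8.
The value at rank 8 is 218.

218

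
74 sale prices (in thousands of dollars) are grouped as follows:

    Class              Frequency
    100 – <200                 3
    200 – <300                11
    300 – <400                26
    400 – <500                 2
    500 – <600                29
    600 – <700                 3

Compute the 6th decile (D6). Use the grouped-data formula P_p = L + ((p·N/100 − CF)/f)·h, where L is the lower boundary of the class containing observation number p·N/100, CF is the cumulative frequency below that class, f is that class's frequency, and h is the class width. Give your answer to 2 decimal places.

N = 74; target position k = 60/100 · 74 = 44.4.
Cumulative frequencies: 3, 14, 40, 42, 71, 74.
Observation 44.4 falls in the class 500 – <600.
L = 500, CF = 42, f = 29, h = 100.
P60 = 500 + ((44.4 − 42)/29)·100 = 500 + 8.27586 = 508.276.

508.28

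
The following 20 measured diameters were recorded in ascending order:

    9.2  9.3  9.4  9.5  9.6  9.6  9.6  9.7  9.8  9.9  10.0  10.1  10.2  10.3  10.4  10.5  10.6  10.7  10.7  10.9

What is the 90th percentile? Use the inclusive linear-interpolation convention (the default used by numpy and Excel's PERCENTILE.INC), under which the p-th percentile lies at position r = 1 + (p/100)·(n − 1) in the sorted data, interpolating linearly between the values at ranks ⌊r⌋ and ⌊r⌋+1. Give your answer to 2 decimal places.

n = 20.
r = 1 + (90/100)·(20 − 1) = 1 + 17.1 = 18.1.
Rank 18 is 10.7 and rank 19 is 10.7.
Interpolate: 10.7 + 0.1·(10.7 − 10.7) = 10.7 + 0.1·0 = 10.7.

10.70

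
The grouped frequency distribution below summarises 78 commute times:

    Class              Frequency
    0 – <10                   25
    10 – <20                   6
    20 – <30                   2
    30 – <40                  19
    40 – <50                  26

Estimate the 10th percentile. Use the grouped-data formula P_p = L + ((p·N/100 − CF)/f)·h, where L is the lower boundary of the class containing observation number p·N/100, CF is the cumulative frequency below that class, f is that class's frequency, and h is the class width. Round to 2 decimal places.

3.12

N = 78; target position k = 10/100 · 78 = 7.8.
Cumulative frequencies: 25, 31, 33, 52, 78.
Observation 7.8 falls in the class 0 – <10.
L = 0, CF = 0, f = 25, h = 10.
P10 = 0 + ((7.8 − 0)/25)·10 = 0 + 3.12 = 3.12.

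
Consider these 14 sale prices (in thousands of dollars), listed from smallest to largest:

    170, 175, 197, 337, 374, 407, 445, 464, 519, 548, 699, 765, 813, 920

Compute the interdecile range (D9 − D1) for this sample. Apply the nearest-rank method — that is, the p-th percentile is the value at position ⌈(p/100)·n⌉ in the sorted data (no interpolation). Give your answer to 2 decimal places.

638.00

n = 14.
P10: rank ⌈10/100·14⌉ = 2 → 175.
P90: rank ⌈90/100·14⌉ = 13 → 813.
Difference: 813 − 175 = 638.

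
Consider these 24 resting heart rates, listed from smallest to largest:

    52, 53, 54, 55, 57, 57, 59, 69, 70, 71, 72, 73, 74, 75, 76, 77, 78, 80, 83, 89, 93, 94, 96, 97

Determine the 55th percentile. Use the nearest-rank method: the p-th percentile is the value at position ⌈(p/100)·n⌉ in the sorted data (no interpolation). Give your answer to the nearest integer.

n = 24.
Position = ⌈55/100 · 24⌉ = ⌈13.2⌉ = 14.
The value at rank 14 is 75.

75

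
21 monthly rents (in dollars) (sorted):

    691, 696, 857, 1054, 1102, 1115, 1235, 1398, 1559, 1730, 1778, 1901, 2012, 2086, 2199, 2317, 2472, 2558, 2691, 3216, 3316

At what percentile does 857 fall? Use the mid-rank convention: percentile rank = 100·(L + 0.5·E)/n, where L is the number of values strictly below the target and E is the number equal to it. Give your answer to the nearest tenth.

Count below 857: L = 2; count equal: E = 1; n = 21.
Percentile rank = 100·(2 + 0.5·1)/21 = 100·2.5/21 = 11.9.

11.9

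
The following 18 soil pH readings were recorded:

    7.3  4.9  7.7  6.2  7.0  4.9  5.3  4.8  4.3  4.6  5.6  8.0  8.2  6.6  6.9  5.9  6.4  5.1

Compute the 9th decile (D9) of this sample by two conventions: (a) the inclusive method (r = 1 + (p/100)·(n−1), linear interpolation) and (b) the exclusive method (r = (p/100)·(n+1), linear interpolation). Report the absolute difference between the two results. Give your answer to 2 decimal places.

0.23

Sorted: 4.3, 4.6, 4.8, 4.9, 4.9, 5.1, 5.3, 5.6, 5.9, 6.2, 6.4, 6.6, 6.9, 7.0, 7.3, 7.7, 8.0, 8.2.
n = 18.
(a) r = 16.3; between ranks 16 (7.7) and 17 (8.0): 7.79.
(b) r = 17.1; between ranks 17 (8.0) and 18 (8.2): 8.02.
|7.79 − 8.02| = 0.23.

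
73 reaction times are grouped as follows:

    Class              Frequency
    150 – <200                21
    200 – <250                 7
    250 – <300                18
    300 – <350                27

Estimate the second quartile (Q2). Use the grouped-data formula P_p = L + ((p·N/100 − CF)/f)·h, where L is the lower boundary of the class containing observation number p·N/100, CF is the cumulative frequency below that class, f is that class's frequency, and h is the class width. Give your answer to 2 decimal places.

N = 73; target position k = 50/100 · 73 = 36.5.
Cumulative frequencies: 21, 28, 46, 73.
Observation 36.5 falls in the class 250 – <300.
L = 250, CF = 28, f = 18, h = 50.
P50 = 250 + ((36.5 − 28)/18)·50 = 250 + 23.6111 = 273.611.

273.61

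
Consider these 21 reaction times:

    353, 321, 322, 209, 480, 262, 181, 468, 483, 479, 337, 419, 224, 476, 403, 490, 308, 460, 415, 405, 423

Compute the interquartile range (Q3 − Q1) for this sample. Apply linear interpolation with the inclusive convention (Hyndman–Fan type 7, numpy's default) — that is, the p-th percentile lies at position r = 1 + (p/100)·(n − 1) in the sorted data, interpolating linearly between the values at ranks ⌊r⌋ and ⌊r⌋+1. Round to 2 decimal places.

Sorted: 181, 209, 224, 262, 308, 321, 322, 337, 353, 403, 405, 415, 419, 423, 460, 468, 476, 479, 480, 483, 490.
n = 21.
P25: r = 6 (integer) → 321.
P75: r = 16 (integer) → 468.
Difference: 468 − 321 = 147.

147.00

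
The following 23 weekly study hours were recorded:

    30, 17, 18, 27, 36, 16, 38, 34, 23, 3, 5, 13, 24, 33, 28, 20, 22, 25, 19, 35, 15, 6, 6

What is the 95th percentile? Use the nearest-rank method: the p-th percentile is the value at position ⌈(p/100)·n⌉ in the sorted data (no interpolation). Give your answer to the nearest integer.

Sorted: 3, 5, 6, 6, 13, 15, 16, 17, 18, 19, 20, 22, 23, 24, 25, 27, 28, 30, 33, 34, 35, 36, 38.
n = 23.
Position = ⌈95/100 · 23⌉ = ⌈21.85⌉ = 22.
The value at rank 22 is 36.

36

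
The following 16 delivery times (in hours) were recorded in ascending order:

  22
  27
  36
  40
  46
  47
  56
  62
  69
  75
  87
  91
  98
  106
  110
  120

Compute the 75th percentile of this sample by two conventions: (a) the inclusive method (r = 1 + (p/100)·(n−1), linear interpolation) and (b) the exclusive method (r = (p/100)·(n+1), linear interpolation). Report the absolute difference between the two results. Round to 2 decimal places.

n = 16.
(a) r = 12.25; between ranks 12 (91) and 13 (98): 92.75.
(b) r = 12.75; between ranks 12 (91) and 13 (98): 96.25.
|92.75 − 96.25| = 3.5.

3.50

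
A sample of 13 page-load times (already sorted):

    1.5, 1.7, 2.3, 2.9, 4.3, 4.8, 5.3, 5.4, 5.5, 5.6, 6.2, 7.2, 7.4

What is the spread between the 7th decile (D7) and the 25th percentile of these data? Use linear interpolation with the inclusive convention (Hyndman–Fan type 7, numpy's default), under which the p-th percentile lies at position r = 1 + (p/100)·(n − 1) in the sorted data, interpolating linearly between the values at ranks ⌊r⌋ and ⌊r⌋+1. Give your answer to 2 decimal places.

n = 13.
P25: r = 4 (integer) → 2.9.
P70: r = 9.4; ranks 9–10 are 5.5, 5.6; interpolating gives 5.54.
Difference: 5.54 − 2.9 = 2.64.

2.64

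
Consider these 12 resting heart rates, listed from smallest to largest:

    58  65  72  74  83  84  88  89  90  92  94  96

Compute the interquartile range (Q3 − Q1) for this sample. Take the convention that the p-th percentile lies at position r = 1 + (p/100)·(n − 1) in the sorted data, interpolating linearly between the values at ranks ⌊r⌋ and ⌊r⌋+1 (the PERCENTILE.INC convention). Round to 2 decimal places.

17.00

n = 12.
P25: r = 3.75; ranks 3–4 are 72, 74; interpolating gives 73.5.
P75: r = 9.25; ranks 9–10 are 90, 92; interpolating gives 90.5.
Difference: 90.5 − 73.5 = 17.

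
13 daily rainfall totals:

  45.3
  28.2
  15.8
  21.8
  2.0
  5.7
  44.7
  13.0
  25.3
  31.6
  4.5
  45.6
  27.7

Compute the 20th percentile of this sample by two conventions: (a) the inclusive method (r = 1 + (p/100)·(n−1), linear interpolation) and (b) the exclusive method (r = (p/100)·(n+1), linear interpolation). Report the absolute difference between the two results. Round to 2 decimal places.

3.16

Sorted: 2.0, 4.5, 5.7, 13.0, 15.8, 21.8, 25.3, 27.7, 28.2, 31.6, 44.7, 45.3, 45.6.
n = 13.
(a) r = 3.4; between ranks 3 (5.7) and 4 (13.0): 8.62.
(b) r = 2.8; between ranks 2 (4.5) and 3 (5.7): 5.46.
|8.62 − 5.46| = 3.16.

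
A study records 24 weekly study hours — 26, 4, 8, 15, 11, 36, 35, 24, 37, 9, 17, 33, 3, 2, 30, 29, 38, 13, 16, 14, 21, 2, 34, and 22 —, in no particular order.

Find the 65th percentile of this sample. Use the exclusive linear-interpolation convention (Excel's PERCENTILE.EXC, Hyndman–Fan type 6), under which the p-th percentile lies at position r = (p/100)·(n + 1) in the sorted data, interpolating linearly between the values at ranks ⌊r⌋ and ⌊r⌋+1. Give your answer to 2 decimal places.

Sorted: 2, 2, 3, 4, 8, 9, 11, 13, 14, 15, 16, 17, 21, 22, 24, 26, 29, 30, 33, 34, 35, 36, 37, 38.
n = 24.
r = (65/100)·(24 + 1) = 16.25.
Rank 16 is 26 and rank 17 is 29.
Interpolate: 26 + 0.25·(29 − 26) = 26 + 0.25·3 = 26.75.

26.75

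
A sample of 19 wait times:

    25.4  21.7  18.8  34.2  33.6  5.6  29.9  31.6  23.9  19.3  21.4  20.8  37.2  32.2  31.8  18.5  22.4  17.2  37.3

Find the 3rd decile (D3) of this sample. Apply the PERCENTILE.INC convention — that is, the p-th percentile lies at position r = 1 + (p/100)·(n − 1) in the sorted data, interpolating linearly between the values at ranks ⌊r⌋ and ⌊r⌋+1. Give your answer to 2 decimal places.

21.04

Sorted: 5.6, 17.2, 18.5, 18.8, 19.3, 20.8, 21.4, 21.7, 22.4, 23.9, 25.4, 29.9, 31.6, 31.8, 32.2, 33.6, 34.2, 37.2, 37.3.
n = 19.
r = 1 + (30/100)·(19 − 1) = 1 + 5.4 = 6.4.
Rank 6 is 20.8 and rank 7 is 21.4.
Interpolate: 20.8 + 0.4·(21.4 − 20.8) = 20.8 + 0.4·0.6 = 21.04.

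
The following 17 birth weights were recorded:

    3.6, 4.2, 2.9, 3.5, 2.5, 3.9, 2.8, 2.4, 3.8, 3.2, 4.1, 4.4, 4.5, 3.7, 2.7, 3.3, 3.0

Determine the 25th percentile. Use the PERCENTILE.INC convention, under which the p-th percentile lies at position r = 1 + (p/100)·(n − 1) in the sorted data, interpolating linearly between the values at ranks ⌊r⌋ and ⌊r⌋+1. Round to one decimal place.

2.9

Sorted: 2.4, 2.5, 2.7, 2.8, 2.9, 3.0, 3.2, 3.3, 3.5, 3.6, 3.7, 3.8, 3.9, 4.1, 4.2, 4.4, 4.5.
n = 17.
r = 1 + (25/100)·(17 − 1) = 1 + 4 = 5.
r is an integer, so P25 is the value at rank 5: 2.9.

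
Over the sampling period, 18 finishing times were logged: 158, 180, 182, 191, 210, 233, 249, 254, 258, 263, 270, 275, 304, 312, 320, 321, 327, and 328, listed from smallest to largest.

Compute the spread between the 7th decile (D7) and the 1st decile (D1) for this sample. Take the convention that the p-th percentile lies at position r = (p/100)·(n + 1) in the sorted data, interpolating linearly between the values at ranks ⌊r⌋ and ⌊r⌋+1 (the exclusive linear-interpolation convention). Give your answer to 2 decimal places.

n = 18.
P10: r = 1.9; ranks 1–2 are 158, 180; interpolating gives 177.8.
P70: r = 13.3; ranks 13–14 are 304, 312; interpolating gives 306.4.
Difference: 306.4 − 177.8 = 128.6.

128.60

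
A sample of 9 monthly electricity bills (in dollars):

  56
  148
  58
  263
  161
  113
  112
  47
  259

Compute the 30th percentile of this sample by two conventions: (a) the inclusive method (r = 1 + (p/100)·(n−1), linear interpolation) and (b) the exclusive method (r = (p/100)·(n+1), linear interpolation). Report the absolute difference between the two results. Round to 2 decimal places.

21.60

Sorted: 47, 56, 58, 112, 113, 148, 161, 259, 263.
n = 9.
(a) r = 3.4; between ranks 3 (58) and 4 (112): 79.6.
(b) r = 3 → value at rank 3 = 58.
|79.6 − 58| = 21.6.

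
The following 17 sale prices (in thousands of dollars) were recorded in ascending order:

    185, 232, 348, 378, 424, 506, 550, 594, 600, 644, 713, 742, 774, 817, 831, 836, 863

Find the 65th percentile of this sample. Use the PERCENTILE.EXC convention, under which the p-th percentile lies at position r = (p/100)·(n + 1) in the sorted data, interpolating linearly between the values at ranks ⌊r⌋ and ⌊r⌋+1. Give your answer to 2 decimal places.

733.30

n = 17.
r = (65/100)·(17 + 1) = 11.7.
Rank 11 is 713 and rank 12 is 742.
Interpolate: 713 + 0.7·(742 − 713) = 713 + 0.7·29 = 733.3.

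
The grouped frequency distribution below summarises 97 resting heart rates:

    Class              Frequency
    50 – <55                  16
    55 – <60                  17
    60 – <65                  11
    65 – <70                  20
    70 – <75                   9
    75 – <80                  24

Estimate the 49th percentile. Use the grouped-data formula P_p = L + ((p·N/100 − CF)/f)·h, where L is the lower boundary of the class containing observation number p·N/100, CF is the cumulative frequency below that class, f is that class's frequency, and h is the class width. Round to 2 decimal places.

65.88

N = 97; target position k = 49/100 · 97 = 47.53.
Cumulative frequencies: 16, 33, 44, 64, 73, 97.
Observation 47.53 falls in the class 65 – <70.
L = 65, CF = 44, f = 20, h = 5.
P49 = 65 + ((47.53 − 44)/20)·5 = 65 + 0.8825 = 65.8825.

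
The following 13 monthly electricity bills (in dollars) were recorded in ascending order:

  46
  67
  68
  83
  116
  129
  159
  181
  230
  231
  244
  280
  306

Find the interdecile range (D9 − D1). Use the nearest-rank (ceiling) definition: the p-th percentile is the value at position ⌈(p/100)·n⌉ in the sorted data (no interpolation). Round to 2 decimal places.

213.00

n = 13.
P10: rank ⌈10/100·13⌉ = 2 → 67.
P90: rank ⌈90/100·13⌉ = 12 → 280.
Difference: 280 − 67 = 213.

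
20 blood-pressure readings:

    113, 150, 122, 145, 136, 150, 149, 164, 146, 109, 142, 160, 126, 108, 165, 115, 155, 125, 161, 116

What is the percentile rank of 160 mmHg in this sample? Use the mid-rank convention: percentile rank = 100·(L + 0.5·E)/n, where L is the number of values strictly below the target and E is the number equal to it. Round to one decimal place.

Sorted: 108, 109, 113, 115, 116, 122, 125, 126, 136, 142, 145, 146, 149, 150, 150, 155, 160, 161, 164, 165.
Count below 160: L = 16; count equal: E = 1; n = 20.
Percentile rank = 100·(16 + 0.5·1)/20 = 100·16.5/20 = 82.5.

82.5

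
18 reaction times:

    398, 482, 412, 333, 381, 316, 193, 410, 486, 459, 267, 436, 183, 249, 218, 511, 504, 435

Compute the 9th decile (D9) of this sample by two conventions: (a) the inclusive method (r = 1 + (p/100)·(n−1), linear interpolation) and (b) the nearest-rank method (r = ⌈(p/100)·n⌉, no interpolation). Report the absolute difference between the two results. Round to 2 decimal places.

12.60

Sorted: 183, 193, 218, 249, 267, 316, 333, 381, 398, 410, 412, 435, 436, 459, 482, 486, 504, 511.
n = 18.
(a) r = 16.3; between ranks 16 (486) and 17 (504): 491.4.
(b) the nearest-rank method: rank 17 → 504.
|491.4 − 504| = 12.6.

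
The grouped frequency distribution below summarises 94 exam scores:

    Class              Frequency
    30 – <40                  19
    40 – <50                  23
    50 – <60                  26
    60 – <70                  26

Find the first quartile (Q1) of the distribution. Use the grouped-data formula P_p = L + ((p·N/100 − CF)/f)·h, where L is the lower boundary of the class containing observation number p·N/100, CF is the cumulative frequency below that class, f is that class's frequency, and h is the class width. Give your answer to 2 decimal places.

N = 94; target position k = 25/100 · 94 = 23.5.
Cumulative frequencies: 19, 42, 68, 94.
Observation 23.5 falls in the class 40 – <50.
L = 40, CF = 19, f = 23, h = 10.
P25 = 40 + ((23.5 − 19)/23)·10 = 40 + 1.95652 = 41.9565.

41.96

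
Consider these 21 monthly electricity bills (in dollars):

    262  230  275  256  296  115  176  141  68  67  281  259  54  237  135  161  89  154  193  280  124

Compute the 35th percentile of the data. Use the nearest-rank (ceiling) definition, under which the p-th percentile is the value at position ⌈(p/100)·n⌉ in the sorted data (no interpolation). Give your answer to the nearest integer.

141

Sorted: 54, 67, 68, 89, 115, 124, 135, 141, 154, 161, 176, 193, 230, 237, 256, 259, 262, 275, 280, 281, 296.
n = 21.
Position = ⌈35/100 · 21⌉ = ⌈7.35⌉ = 8.
The value at rank 8 is 141.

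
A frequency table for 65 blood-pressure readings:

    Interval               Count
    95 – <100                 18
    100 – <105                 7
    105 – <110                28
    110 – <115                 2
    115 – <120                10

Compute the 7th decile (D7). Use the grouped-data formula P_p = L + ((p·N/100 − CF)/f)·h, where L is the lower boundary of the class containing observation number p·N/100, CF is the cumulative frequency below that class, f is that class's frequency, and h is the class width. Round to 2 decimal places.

108.66

N = 65; target position k = 70/100 · 65 = 45.5.
Cumulative frequencies: 18, 25, 53, 55, 65.
Observation 45.5 falls in the class 105 – <110.
L = 105, CF = 25, f = 28, h = 5.
P70 = 105 + ((45.5 − 25)/28)·5 = 105 + 3.66071 = 108.661.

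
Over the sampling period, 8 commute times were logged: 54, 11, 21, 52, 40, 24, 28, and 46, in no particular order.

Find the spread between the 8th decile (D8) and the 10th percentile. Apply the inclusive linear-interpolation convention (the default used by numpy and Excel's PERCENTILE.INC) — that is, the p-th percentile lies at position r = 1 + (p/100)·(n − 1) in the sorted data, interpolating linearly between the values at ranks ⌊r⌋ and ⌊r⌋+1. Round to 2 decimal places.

31.60

Sorted: 11, 21, 24, 28, 40, 46, 52, 54.
n = 8.
P10: r = 1.7; ranks 1–2 are 11, 21; interpolating gives 18.
P80: r = 6.6; ranks 6–7 are 46, 52; interpolating gives 49.6.
Difference: 49.6 − 18 = 31.6.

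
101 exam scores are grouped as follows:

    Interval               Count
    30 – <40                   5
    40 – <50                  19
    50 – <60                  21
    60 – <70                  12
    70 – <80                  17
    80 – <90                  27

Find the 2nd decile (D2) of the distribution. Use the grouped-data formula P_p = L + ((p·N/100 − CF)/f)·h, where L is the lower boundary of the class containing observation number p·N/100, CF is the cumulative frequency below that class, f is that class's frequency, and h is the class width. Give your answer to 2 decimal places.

N = 101; target position k = 20/100 · 101 = 20.2.
Cumulative frequencies: 5, 24, 45, 57, 74, 101.
Observation 20.2 falls in the class 40 – <50.
L = 40, CF = 5, f = 19, h = 10.
P20 = 40 + ((20.2 − 5)/19)·10 = 40 + 8 = 48.

48.00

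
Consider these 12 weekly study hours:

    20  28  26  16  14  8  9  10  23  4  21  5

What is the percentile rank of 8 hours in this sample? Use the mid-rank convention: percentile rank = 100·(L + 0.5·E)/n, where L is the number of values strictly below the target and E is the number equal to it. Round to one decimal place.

Sorted: 4, 5, 8, 9, 10, 14, 16, 20, 21, 23, 26, 28.
Count below 8: L = 2; count equal: E = 1; n = 12.
Percentile rank = 100·(2 + 0.5·1)/12 = 100·2.5/12 = 20.83.

20.8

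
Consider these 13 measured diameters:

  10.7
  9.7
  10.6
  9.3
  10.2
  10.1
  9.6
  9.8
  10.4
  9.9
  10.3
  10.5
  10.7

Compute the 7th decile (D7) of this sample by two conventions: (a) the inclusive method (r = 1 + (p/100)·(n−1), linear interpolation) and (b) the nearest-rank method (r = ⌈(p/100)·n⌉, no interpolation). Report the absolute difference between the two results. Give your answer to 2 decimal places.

Sorted: 9.3, 9.6, 9.7, 9.8, 9.9, 10.1, 10.2, 10.3, 10.4, 10.5, 10.6, 10.7, 10.7.
n = 13.
(a) r = 9.4; between ranks 9 (10.4) and 10 (10.5): 10.44.
(b) the nearest-rank method: rank 10 → 10.5.
|10.44 − 10.5| = 0.06.

0.06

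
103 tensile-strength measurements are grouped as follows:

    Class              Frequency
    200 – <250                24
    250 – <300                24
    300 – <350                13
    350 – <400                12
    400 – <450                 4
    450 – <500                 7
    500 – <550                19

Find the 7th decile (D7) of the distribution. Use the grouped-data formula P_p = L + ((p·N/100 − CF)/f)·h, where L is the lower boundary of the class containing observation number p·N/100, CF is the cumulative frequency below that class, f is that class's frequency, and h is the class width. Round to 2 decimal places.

N = 103; target position k = 70/100 · 103 = 72.1.
Cumulative frequencies: 24, 48, 61, 73, 77, 84, 103.
Observation 72.1 falls in the class 350 – <400.
L = 350, CF = 61, f = 12, h = 50.
P70 = 350 + ((72.1 − 61)/12)·50 = 350 + 46.25 = 396.25.

396.25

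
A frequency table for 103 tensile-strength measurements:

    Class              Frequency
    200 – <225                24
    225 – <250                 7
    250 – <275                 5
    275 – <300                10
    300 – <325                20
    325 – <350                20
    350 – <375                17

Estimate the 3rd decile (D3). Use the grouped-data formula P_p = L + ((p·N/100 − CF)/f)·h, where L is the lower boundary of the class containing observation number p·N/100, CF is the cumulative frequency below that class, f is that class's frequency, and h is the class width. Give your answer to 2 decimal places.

249.64

N = 103; target position k = 30/100 · 103 = 30.9.
Cumulative frequencies: 24, 31, 36, 46, 66, 86, 103.
Observation 30.9 falls in the class 225 – <250.
L = 225, CF = 24, f = 7, h = 25.
P30 = 225 + ((30.9 − 24)/7)·25 = 225 + 24.6429 = 249.643.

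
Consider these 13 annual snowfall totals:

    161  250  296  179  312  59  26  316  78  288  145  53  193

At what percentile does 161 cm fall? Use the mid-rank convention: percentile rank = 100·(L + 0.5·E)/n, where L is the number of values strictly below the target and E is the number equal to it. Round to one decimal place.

Sorted: 26, 53, 59, 78, 145, 161, 179, 193, 250, 288, 296, 312, 316.
Count below 161: L = 5; count equal: E = 1; n = 13.
Percentile rank = 100·(5 + 0.5·1)/13 = 100·5.5/13 = 42.31.

42.3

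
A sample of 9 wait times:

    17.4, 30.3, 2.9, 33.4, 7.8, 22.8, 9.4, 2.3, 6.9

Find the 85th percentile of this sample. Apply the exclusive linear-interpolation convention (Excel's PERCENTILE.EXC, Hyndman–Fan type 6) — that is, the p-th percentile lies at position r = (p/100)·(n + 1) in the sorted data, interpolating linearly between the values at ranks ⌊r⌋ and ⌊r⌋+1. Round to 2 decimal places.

31.85

Sorted: 2.3, 2.9, 6.9, 7.8, 9.4, 17.4, 22.8, 30.3, 33.4.
n = 9.
r = (85/100)·(9 + 1) = 8.5.
Rank 8 is 30.3 and rank 9 is 33.4.
Interpolate: 30.3 + 0.5·(33.4 − 30.3) = 30.3 + 0.5·3.1 = 31.85.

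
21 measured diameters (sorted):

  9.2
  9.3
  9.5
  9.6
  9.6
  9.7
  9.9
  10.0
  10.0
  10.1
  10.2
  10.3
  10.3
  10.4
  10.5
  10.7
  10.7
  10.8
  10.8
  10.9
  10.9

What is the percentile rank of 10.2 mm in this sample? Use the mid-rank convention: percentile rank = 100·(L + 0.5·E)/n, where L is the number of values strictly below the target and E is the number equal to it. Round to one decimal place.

50.0

Count below 10.2: L = 10; count equal: E = 1; n = 21.
Percentile rank = 100·(10 + 0.5·1)/21 = 100·10.5/21 = 50.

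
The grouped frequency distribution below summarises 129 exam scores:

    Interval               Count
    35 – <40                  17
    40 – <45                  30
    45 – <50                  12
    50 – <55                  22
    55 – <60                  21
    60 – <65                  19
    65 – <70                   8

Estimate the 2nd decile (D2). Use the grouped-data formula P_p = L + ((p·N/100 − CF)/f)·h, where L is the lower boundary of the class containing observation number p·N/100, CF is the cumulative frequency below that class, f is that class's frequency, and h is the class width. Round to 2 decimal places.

N = 129; target position k = 20/100 · 129 = 25.8.
Cumulative frequencies: 17, 47, 59, 81, 102, 121, 129.
Observation 25.8 falls in the class 40 – <45.
L = 40, CF = 17, f = 30, h = 5.
P20 = 40 + ((25.8 − 17)/30)·5 = 40 + 1.46667 = 41.4667.

41.47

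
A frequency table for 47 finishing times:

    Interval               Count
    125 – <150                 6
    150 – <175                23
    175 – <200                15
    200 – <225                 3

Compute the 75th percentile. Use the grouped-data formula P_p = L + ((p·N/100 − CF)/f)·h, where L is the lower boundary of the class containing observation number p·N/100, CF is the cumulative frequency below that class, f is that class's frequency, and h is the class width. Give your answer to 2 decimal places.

185.42

N = 47; target position k = 75/100 · 47 = 35.25.
Cumulative frequencies: 6, 29, 44, 47.
Observation 35.25 falls in the class 175 – <200.
L = 175, CF = 29, f = 15, h = 25.
P75 = 175 + ((35.25 − 29)/15)·25 = 175 + 10.4167 = 185.417.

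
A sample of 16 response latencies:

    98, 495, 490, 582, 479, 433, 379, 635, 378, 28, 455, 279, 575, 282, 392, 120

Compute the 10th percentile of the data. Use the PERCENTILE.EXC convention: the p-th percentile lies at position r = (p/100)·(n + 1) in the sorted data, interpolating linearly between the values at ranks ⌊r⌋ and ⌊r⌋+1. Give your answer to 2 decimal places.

77.00

Sorted: 28, 98, 120, 279, 282, 378, 379, 392, 433, 455, 479, 490, 495, 575, 582, 635.
n = 16.
r = (10/100)·(16 + 1) = 1.7.
Rank 1 is 28 and rank 2 is 98.
Interpolate: 28 + 0.7·(98 − 28) = 28 + 0.7·70 = 77.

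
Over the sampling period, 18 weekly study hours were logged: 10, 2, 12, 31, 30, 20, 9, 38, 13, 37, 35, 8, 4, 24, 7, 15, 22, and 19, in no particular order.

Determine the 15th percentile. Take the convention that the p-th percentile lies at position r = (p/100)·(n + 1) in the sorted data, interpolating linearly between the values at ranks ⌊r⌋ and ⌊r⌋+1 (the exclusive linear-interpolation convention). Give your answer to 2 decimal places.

6.55

Sorted: 2, 4, 7, 8, 9, 10, 12, 13, 15, 19, 20, 22, 24, 30, 31, 35, 37, 38.
n = 18.
r = (15/100)·(18 + 1) = 2.85.
Rank 2 is 4 and rank 3 is 7.
Interpolate: 4 + 0.85·(7 − 4) = 4 + 0.85·3 = 6.55.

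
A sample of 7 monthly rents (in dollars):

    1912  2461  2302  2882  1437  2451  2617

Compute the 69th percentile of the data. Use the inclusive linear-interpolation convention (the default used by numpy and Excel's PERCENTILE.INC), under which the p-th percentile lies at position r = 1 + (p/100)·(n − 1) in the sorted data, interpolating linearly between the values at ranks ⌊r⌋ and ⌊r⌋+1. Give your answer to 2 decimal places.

2482.84

Sorted: 1437, 1912, 2302, 2451, 2461, 2617, 2882.
n = 7.
r = 1 + (69/100)·(7 − 1) = 1 + 4.14 = 5.14.
Rank 5 is 2461 and rank 6 is 2617.
Interpolate: 2461 + 0.14·(2617 − 2461) = 2461 + 0.14·156 = 2482.84.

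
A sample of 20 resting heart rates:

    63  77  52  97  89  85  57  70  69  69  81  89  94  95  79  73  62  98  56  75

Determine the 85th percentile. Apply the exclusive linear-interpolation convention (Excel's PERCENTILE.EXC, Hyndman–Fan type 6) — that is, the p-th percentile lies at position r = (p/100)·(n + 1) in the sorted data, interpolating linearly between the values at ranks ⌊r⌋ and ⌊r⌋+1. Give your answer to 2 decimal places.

94.85

Sorted: 52, 56, 57, 62, 63, 69, 69, 70, 73, 75, 77, 79, 81, 85, 89, 89, 94, 95, 97, 98.
n = 20.
r = (85/100)·(20 + 1) = 17.85.
Rank 17 is 94 and rank 18 is 95.
Interpolate: 94 + 0.85·(95 − 94) = 94 + 0.85·1 = 94.85.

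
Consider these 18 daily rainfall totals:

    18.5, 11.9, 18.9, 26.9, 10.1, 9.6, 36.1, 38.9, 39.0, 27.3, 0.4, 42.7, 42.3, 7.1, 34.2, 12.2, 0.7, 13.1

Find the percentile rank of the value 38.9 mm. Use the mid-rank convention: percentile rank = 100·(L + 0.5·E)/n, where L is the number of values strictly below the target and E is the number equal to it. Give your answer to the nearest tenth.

80.6

Sorted: 0.4, 0.7, 7.1, 9.6, 10.1, 11.9, 12.2, 13.1, 18.5, 18.9, 26.9, 27.3, 34.2, 36.1, 38.9, 39.0, 42.3, 42.7.
Count below 38.9: L = 14; count equal: E = 1; n = 18.
Percentile rank = 100·(14 + 0.5·1)/18 = 100·14.5/18 = 80.56.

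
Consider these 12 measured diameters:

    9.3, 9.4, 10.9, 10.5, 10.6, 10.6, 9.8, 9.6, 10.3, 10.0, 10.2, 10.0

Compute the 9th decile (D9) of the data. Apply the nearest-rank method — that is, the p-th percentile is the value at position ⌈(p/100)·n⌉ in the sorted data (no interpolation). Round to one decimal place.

Sorted: 9.3, 9.4, 9.6, 9.8, 10.0, 10.0, 10.2, 10.3, 10.5, 10.6, 10.6, 10.9.
n = 12.
Position = ⌈90/100 · 12⌉ = ⌈10.8⌉ = 11.
The value at rank 11 is 10.6.

10.6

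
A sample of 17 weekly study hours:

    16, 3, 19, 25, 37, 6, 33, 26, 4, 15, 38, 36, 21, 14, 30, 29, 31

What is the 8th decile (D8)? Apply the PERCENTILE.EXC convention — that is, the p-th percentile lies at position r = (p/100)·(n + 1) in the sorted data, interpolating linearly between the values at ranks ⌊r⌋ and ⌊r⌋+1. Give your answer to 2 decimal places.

Sorted: 3, 4, 6, 14, 15, 16, 19, 21, 25, 26, 29, 30, 31, 33, 36, 37, 38.
n = 17.
r = (80/100)·(17 + 1) = 14.4.
Rank 14 is 33 and rank 15 is 36.
Interpolate: 33 + 0.4·(36 − 33) = 33 + 0.4·3 = 34.2.

34.20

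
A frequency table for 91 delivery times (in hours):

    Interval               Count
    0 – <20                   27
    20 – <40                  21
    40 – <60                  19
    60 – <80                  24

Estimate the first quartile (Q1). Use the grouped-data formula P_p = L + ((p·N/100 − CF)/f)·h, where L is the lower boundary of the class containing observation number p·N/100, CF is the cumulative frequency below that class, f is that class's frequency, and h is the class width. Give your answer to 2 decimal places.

16.85

N = 91; target position k = 25/100 · 91 = 22.75.
Cumulative frequencies: 27, 48, 67, 91.
Observation 22.75 falls in the class 0 – <20.
L = 0, CF = 0, f = 27, h = 20.
P25 = 0 + ((22.75 − 0)/27)·20 = 0 + 16.8519 = 16.8519.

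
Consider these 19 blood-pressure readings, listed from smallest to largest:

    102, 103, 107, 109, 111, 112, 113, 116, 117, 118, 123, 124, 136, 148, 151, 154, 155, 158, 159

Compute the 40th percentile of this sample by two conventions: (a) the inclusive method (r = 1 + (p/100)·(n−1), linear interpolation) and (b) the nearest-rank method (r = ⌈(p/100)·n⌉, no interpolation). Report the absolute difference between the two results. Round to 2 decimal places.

0.20

n = 19.
(a) r = 8.2; between ranks 8 (116) and 9 (117): 116.2.
(b) the nearest-rank method: rank 8 → 116.
|116.2 − 116| = 0.2.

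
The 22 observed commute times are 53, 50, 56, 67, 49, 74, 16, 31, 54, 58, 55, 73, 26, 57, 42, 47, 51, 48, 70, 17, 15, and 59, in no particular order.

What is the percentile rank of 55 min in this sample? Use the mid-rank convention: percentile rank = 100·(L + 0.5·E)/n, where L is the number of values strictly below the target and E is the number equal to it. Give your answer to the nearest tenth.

61.4

Sorted: 15, 16, 17, 26, 31, 42, 47, 48, 49, 50, 51, 53, 54, 55, 56, 57, 58, 59, 67, 70, 73, 74.
Count below 55: L = 13; count equal: E = 1; n = 22.
Percentile rank = 100·(13 + 0.5·1)/22 = 100·13.5/22 = 61.36.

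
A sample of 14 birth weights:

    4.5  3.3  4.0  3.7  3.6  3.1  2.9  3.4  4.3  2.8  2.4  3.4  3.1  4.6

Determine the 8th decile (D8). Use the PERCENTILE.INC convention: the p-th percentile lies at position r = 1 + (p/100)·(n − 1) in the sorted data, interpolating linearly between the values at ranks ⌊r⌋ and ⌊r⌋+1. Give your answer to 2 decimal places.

4.12

Sorted: 2.4, 2.8, 2.9, 3.1, 3.1, 3.3, 3.4, 3.4, 3.6, 3.7, 4.0, 4.3, 4.5, 4.6.
n = 14.
r = 1 + (80/100)·(14 − 1) = 1 + 10.4 = 11.4.
Rank 11 is 4.0 and rank 12 is 4.3.
Interpolate: 4.0 + 0.4·(4.3 − 4.0) = 4.0 + 0.4·0.3 = 4.12.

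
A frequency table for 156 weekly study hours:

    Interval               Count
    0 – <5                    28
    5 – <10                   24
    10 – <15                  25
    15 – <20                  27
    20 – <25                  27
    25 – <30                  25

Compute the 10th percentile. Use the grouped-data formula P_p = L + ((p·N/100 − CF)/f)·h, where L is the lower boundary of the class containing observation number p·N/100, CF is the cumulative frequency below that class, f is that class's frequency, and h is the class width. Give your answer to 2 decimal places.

2.79

N = 156; target position k = 10/100 · 156 = 15.6.
Cumulative frequencies: 28, 52, 77, 104, 131, 156.
Observation 15.6 falls in the class 0 – <5.
L = 0, CF = 0, f = 28, h = 5.
P10 = 0 + ((15.6 − 0)/28)·5 = 0 + 2.78571 = 2.78571.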